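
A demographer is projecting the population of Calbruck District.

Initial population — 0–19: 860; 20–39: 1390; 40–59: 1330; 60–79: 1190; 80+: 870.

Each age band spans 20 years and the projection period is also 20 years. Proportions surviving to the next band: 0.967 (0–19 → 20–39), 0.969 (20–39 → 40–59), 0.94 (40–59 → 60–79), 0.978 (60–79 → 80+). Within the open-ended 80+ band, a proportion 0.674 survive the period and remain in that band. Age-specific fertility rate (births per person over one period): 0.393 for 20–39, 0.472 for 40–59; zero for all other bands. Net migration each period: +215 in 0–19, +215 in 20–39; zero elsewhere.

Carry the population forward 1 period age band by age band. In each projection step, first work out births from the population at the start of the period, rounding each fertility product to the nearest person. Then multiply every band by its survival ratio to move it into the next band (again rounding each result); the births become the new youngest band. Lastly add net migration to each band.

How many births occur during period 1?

1174

Call the bands 1 to 5, youngest first.
[period 1]
Births: 1390 × 0.393 = 546 ; 1330 × 0.472 = 628 → 1174
Band 2: 860 × 0.967 = 832
Band 3: 1390 × 0.969 = 1347
Band 4: 1330 × 0.94 = 1250
Band 5: 1190 × 0.978 + 870 × 0.674 = 1164 + 586 = 1750
Net migration: Band 1 + 215 → 1389; Band 2 + 215 → 1047
→ [1389, 1047, 1347, 1250, 1750]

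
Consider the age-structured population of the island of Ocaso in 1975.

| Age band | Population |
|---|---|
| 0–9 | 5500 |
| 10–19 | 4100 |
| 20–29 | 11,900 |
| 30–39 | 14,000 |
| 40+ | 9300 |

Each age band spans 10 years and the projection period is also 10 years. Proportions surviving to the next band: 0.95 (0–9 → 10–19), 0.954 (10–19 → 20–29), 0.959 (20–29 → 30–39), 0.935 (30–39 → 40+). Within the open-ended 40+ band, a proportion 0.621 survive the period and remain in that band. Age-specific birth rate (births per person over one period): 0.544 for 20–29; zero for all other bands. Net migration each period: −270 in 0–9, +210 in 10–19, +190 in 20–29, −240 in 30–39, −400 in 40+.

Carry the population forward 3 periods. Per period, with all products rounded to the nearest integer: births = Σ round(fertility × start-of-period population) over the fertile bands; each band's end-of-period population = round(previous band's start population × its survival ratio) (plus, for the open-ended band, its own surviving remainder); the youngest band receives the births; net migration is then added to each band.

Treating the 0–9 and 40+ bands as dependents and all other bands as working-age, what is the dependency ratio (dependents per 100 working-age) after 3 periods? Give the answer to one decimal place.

Call the groups 1 to 5, youngest first.
Period 1:
Births: 11900 × 0.544 = 6474
Group 2: 5500 × 0.95 = 5225
Group 3: 4100 × 0.954 = 3911
Group 4: 11900 × 0.959 = 11412
Group 5: 14000 × 0.935 + 9300 × 0.621 = 13090 + 5775 = 18865
Net migration: Group 1 − 270 → 6204; Group 2 + 210 → 5435; Group 3 + 190 → 4101; Group 4 − 240 → 11172; Group 5 − 400 → 18465
Population now: 0–9=6204, 10–19=5435, 20–29=4101, 30–39=11172, 40+=18465
Period 2:
Births: 4101 × 0.544 = 2231
Group 2: 6204 × 0.95 = 5894
Group 3: 5435 × 0.954 = 5185
Group 4: 4101 × 0.959 = 3933
Group 5: 11172 × 0.935 + 18465 × 0.621 = 10446 + 11467 = 21913
Net migration: Group 1 − 270 → 1961; Group 2 + 210 → 6104; Group 3 + 190 → 5375; Group 4 − 240 → 3693; Group 5 − 400 → 21513
Population now: 0–9=1961, 10–19=6104, 20–29=5375, 30–39=3693, 40+=21513
Period 3:
Births: 5375 × 0.544 = 2924
Group 2: 1961 × 0.95 = 1863
Group 3: 6104 × 0.954 = 5823
Group 4: 5375 × 0.959 = 5155
Group 5: 3693 × 0.935 + 21513 × 0.621 = 3453 + 13360 = 16813
Net migration: Group 1 − 270 → 2654; Group 2 + 210 → 2073; Group 3 + 190 → 6013; Group 4 − 240 → 4915; Group 5 − 400 → 16413
Population now: 0–9=2654, 10–19=2073, 20–29=6013, 30–39=4915, 40+=16413
Dependents (band 0–9 + band 40+) = 2654 + 16413 = 19067; working-age = 13001; ratio = 19067/13001 × 100 = 146.7

146.7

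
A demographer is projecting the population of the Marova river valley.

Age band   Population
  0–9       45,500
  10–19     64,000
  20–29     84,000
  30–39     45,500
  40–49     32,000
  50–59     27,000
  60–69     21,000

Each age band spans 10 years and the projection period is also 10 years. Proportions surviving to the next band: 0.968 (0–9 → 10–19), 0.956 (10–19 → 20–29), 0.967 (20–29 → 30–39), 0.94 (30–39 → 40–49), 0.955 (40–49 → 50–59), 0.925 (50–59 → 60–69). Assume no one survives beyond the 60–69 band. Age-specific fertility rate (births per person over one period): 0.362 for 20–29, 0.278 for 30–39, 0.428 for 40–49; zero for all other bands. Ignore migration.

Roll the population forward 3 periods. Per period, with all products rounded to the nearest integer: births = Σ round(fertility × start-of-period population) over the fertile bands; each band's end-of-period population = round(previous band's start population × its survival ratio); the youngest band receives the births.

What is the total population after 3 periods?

384941

— Period 1 —
Births: 84000 * 0.362 = 30408  |  45500 * 0.278 = 12649  |  32000 * 0.428 = 13696 → total 56753
10–19: 45500 * 0.968 = 44044
20–29: 64000 * 0.956 = 61184
30–39: 84000 * 0.967 = 81228
40–49: 45500 * 0.94 = 42770
50–59: 32000 * 0.955 = 30560
60–69: 27000 * 0.925 = 24975
Giving 56753 / 44044 / 61184 / 81228 / 42770 / 30560 / 24975.
— Period 2 —
Births: 61184 * 0.362 = 22149  |  81228 * 0.278 = 22581  |  42770 * 0.428 = 18306 → total 63036
10–19: 56753 * 0.968 = 54937
20–29: 44044 * 0.956 = 42106
30–39: 61184 * 0.967 = 59165
40–49: 81228 * 0.94 = 76354
50–59: 42770 * 0.955 = 40845
60–69: 30560 * 0.925 = 28268
Giving 63036 / 54937 / 42106 / 59165 / 76354 / 40845 / 28268.
— Period 3 —
Births: 42106 * 0.362 = 15242  |  59165 * 0.278 = 16448  |  76354 * 0.428 = 32680 → total 64370
10–19: 63036 * 0.968 = 61019
20–29: 54937 * 0.956 = 52520
30–39: 42106 * 0.967 = 40717
40–49: 59165 * 0.94 = 55615
50–59: 76354 * 0.955 = 72918
60–69: 40845 * 0.925 = 37782
Giving 64370 / 61019 / 52520 / 40717 / 55615 / 72918 / 37782.
Total after period 3: 64370 + 61019 + 52520 + 40717 + 55615 + 72918 + 37782 = 384941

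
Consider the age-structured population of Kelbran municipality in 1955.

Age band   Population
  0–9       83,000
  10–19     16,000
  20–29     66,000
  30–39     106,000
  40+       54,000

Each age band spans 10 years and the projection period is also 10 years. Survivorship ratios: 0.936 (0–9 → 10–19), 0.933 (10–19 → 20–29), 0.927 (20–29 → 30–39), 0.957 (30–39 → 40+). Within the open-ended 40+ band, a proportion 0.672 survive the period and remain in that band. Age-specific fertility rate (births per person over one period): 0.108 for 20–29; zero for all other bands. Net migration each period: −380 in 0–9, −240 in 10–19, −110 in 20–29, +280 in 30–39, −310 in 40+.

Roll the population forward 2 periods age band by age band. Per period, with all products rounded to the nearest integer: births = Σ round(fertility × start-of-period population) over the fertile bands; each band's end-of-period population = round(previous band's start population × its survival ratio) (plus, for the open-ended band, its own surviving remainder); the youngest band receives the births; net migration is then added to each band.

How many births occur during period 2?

1600

(Groups numbered youngest = 1 to oldest = 5.)
After projecting period 1:
Births: 66000 × 0.108 = 7128
Group 2: 83000 × 0.936 = 77688
Group 3: 16000 × 0.933 = 14928
Group 4: 66000 × 0.927 = 61182
Group 5: 106000 × 0.957 + 54000 × 0.672 = 101442 + 36288 = 137730
Net migration: Group 1 − 380 → 6748; Group 2 − 240 → 77448; Group 3 − 110 → 14818; Group 4 + 280 → 61462; Group 5 − 310 → 137420
→ [6748, 77448, 14818, 61462, 137420]
After projecting period 2:
Births: 14818 × 0.108 = 1600
Group 2: 6748 × 0.936 = 6316
Group 3: 77448 × 0.933 = 72259
Group 4: 14818 × 0.927 = 13736
Group 5: 61462 × 0.957 + 137420 × 0.672 = 58819 + 92346 = 151165
Net migration: Group 1 − 380 → 1220; Group 2 − 240 → 6076; Group 3 − 110 → 72149; Group 4 + 280 → 14016; Group 5 − 310 → 150855
→ [1220, 6076, 72149, 14016, 150855]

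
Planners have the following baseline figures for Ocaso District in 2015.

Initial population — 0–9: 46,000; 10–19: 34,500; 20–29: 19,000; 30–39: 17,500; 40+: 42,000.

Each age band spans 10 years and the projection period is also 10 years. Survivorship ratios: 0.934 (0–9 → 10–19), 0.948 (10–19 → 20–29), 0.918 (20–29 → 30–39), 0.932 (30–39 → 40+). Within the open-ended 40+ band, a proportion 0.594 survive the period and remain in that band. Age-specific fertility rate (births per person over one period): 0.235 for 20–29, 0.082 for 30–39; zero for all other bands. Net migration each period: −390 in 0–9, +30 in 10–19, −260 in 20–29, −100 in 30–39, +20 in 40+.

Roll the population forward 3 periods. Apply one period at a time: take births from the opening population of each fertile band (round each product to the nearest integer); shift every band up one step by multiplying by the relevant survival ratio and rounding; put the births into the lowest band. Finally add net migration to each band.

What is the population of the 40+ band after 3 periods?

51863

Period 1:
Births: 19000 × 0.235 = 4465  |  17500 × 0.082 = 1435 — total 5900
10–19: 46000 × 0.934 = 42964
20–29: 34500 × 0.948 = 32706
30–39: 19000 × 0.918 = 17442
40+: 17500 × 0.932 + 42000 × 0.594 = 16310 + 24948 = 41258
Net migration: 0–9 − 390 → 5510; 10–19 + 30 → 42994; 20–29 − 260 → 32446; 30–39 − 100 → 17342; 40+ + 20 → 41278
Population now: 0–9=5510, 10–19=42994, 20–29=32446, 30–39=17342, 40+=41278
Period 2:
Births: 32446 × 0.235 = 7625  |  17342 × 0.082 = 1422 — total 9047
10–19: 5510 × 0.934 = 5146
20–29: 42994 × 0.948 = 40758
30–39: 32446 × 0.918 = 29785
40+: 17342 × 0.932 + 41278 × 0.594 = 16163 + 24519 = 40682
Net migration: 0–9 − 390 → 8657; 10–19 + 30 → 5176; 20–29 − 260 → 40498; 30–39 − 100 → 29685; 40+ + 20 → 40702
Population now: 0–9=8657, 10–19=5176, 20–29=40498, 30–39=29685, 40+=40702
Period 3:
Births: 40498 × 0.235 = 9517  |  29685 × 0.082 = 2434 — total 11951
10–19: 8657 × 0.934 = 8086
20–29: 5176 × 0.948 = 4907
30–39: 40498 × 0.918 = 37177
40+: 29685 × 0.932 + 40702 × 0.594 = 27666 + 24177 = 51843
Net migration: 0–9 − 390 → 11561; 10–19 + 30 → 8116; 20–29 − 260 → 4647; 30–39 − 100 → 37077; 40+ + 20 → 51863
Population now: 0–9=11561, 10–19=8116, 20–29=4647, 30–39=37077, 40+=51863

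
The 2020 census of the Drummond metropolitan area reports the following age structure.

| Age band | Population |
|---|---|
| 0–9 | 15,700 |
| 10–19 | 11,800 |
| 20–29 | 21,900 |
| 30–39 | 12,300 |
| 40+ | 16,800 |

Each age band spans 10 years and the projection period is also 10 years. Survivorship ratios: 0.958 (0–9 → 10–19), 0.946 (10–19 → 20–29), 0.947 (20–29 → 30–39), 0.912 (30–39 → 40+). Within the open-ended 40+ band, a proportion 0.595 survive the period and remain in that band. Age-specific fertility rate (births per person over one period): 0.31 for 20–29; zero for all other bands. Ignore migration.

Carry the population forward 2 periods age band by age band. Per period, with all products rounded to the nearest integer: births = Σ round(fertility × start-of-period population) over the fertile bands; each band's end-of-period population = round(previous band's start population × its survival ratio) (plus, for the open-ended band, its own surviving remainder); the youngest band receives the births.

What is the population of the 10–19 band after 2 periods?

6504

Call the groups 1 to 5, youngest first.
— Period 1 —
Births: 21900 × 0.31 = 6789
Group 2: 15700 × 0.958 = 15041
Group 3: 11800 × 0.946 = 11163
Group 4: 21900 × 0.947 = 20739
Group 5: 12300 × 0.912 + 16800 × 0.595 = 11218 + 9996 = 21214
End of period: [6789, 15041, 11163, 20739, 21214]
— Period 2 —
Births: 11163 × 0.31 = 3461
Group 2: 6789 × 0.958 = 6504
Group 3: 15041 × 0.946 = 14229
Group 4: 11163 × 0.947 = 10571
Group 5: 20739 × 0.912 + 21214 × 0.595 = 18914 + 12622 = 31536
End of period: [3461, 6504, 14229, 10571, 31536]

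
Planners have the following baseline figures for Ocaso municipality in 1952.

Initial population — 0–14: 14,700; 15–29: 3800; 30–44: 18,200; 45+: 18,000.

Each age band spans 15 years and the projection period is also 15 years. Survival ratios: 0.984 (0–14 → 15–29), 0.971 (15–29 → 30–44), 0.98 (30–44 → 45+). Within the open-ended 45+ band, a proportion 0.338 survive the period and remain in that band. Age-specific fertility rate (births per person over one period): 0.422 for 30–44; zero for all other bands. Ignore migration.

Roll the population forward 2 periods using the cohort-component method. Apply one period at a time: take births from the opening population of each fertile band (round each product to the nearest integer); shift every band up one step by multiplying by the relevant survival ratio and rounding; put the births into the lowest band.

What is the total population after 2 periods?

Call the bands 1 to 4, youngest first.
Period 1.
Births: 18200 × 0.422 = 7680
Band 2: 14700 × 0.984 = 14465
Band 3: 3800 × 0.971 = 3690
Band 4: 18200 × 0.98 + 18000 × 0.338 = 17836 + 6084 = 23920
Giving 7680 / 14465 / 3690 / 23920.
Period 2.
Births: 3690 × 0.422 = 1557
Band 2: 7680 × 0.984 = 7557
Band 3: 14465 × 0.971 = 14046
Band 4: 3690 × 0.98 + 23920 × 0.338 = 3616 + 8085 = 11701
Giving 1557 / 7557 / 14046 / 11701.
Total after period 2: 1557 + 7557 + 14046 + 11701 = 34861

34861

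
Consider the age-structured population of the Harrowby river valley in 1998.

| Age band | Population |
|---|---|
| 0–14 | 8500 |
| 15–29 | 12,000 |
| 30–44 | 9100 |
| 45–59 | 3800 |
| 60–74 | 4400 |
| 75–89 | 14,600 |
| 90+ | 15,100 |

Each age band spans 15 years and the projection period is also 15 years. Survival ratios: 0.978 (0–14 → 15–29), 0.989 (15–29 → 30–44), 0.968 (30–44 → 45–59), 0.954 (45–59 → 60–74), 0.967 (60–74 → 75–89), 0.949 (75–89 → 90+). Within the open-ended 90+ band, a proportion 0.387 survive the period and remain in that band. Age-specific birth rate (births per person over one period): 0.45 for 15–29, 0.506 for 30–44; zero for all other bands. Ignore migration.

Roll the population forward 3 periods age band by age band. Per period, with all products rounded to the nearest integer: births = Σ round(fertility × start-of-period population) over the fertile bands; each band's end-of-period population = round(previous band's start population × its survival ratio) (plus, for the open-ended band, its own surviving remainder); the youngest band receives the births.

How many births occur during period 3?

Period 1:
Births: 12000 * 0.45 = 5400  |  9100 * 0.506 = 4605 — total 10005
15–29: 8500 * 0.978 = 8313
30–44: 12000 * 0.989 = 11868
45–59: 9100 * 0.968 = 8809
60–74: 3800 * 0.954 = 3625
75–89: 4400 * 0.967 = 4255
90+: 14600 * 0.949 + 15100 * 0.387 = 13855 + 5844 = 19699
End of period: [10005, 8313, 11868, 8809, 3625, 4255, 19699]
Period 2:
Births: 8313 * 0.45 = 3741  |  11868 * 0.506 = 6005 — total 9746
15–29: 10005 * 0.978 = 9785
30–44: 8313 * 0.989 = 8222
45–59: 11868 * 0.968 = 11488
60–74: 8809 * 0.954 = 8404
75–89: 3625 * 0.967 = 3505
90+: 4255 * 0.949 + 19699 * 0.387 = 4038 + 7624 = 11662
End of period: [9746, 9785, 8222, 11488, 8404, 3505, 11662]
Period 3:
Births: 9785 * 0.45 = 4403  |  8222 * 0.506 = 4160 — total 8563
15–29: 9746 * 0.978 = 9532
30–44: 9785 * 0.989 = 9677
45–59: 8222 * 0.968 = 7959
60–74: 11488 * 0.954 = 10960
75–89: 8404 * 0.967 = 8127
90+: 3505 * 0.949 + 11662 * 0.387 = 3326 + 4513 = 7839
End of period: [8563, 9532, 9677, 7959, 10960, 8127, 7839]

8563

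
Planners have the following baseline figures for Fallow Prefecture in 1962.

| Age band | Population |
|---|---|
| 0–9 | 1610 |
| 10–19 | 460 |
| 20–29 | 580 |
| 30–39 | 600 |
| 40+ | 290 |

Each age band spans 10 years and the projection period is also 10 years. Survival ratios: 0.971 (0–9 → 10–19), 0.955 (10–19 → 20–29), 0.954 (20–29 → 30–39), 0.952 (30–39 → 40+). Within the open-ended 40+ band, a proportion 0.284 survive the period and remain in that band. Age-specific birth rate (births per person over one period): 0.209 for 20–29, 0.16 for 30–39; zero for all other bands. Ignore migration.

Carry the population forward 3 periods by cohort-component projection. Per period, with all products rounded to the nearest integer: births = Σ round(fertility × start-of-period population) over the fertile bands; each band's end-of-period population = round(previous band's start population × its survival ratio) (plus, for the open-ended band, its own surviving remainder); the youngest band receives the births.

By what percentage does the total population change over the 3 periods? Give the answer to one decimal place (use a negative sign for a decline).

Period 1:
Births: 580 × 0.209 = 121 ; 600 × 0.16 = 96 — total 217
10–19: 1610 × 0.971 = 1563
20–29: 460 × 0.955 = 439
30–39: 580 × 0.954 = 553
40+: 600 × 0.952 + 290 × 0.284 = 571 + 82 = 653
End of period: [217, 1563, 439, 553, 653]
Period 2:
Births: 439 × 0.209 = 92 ; 553 × 0.16 = 88 — total 180
10–19: 217 × 0.971 = 211
20–29: 1563 × 0.955 = 1493
30–39: 439 × 0.954 = 419
40+: 553 × 0.952 + 653 × 0.284 = 526 + 185 = 711
End of period: [180, 211, 1493, 419, 711]
Period 3:
Births: 1493 × 0.209 = 312 ; 419 × 0.16 = 67 — total 379
10–19: 180 × 0.971 = 175
20–29: 211 × 0.955 = 202
30–39: 1493 × 0.954 = 1424
40+: 419 × 0.952 + 711 × 0.284 = 399 + 202 = 601
End of period: [379, 175, 202, 1424, 601]
Total: 3540 → 2781; change = -759; percentage change = -21.4%

-21.4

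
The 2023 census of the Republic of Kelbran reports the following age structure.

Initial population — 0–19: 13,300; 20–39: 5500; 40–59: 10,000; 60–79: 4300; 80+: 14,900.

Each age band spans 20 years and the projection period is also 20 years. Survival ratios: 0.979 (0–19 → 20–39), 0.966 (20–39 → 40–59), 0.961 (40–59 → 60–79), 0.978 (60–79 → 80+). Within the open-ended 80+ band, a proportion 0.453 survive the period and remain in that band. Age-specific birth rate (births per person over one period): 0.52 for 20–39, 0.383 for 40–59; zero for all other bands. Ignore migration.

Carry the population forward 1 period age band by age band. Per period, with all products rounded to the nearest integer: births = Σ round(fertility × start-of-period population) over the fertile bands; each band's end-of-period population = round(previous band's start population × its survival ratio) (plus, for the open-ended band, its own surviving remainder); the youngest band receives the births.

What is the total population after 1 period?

(Groups numbered youngest = 1 to oldest = 5.)
After projecting period 1:
Births: 5500 * 0.52 = 2860  |  10000 * 0.383 = 3830 → total 6690
Group 2: 13300 * 0.979 = 13021
Group 3: 5500 * 0.966 = 5313
Group 4: 10000 * 0.961 = 9610
Group 5: 4300 * 0.978 + 14900 * 0.453 = 4205 + 6750 = 10955
→ [6690, 13021, 5313, 9610, 10955]
Total after period 1: 6690 + 13021 + 5313 + 9610 + 10955 = 45589

45589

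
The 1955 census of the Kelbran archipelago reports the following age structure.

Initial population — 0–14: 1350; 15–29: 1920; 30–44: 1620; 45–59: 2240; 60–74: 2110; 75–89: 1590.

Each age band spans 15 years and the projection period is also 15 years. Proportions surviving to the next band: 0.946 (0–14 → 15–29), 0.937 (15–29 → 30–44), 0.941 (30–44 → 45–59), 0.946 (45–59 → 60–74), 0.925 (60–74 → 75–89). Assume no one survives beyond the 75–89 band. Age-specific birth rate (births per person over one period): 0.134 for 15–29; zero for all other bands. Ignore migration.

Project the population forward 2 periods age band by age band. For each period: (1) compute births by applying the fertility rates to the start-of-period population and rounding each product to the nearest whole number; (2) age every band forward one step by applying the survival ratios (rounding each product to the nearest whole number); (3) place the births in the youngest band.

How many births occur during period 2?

171

[period 1]
Births: 1920 × 0.134 = 257
15–29: 1350 × 0.946 = 1277
30–44: 1920 × 0.937 = 1799
45–59: 1620 × 0.941 = 1524
60–74: 2240 × 0.946 = 2119
75–89: 2110 × 0.925 = 1952
Population now: 0–14=257, 15–29=1277, 30–44=1799, 45–59=1524, 60–74=2119, 75–89=1952
[period 2]
Births: 1277 × 0.134 = 171
15–29: 257 × 0.946 = 243
30–44: 1277 × 0.937 = 1197
45–59: 1799 × 0.941 = 1693
60–74: 1524 × 0.946 = 1442
75–89: 2119 × 0.925 = 1960
Population now: 0–14=171, 15–29=243, 30–44=1197, 45–59=1693, 60–74=1442, 75–89=1960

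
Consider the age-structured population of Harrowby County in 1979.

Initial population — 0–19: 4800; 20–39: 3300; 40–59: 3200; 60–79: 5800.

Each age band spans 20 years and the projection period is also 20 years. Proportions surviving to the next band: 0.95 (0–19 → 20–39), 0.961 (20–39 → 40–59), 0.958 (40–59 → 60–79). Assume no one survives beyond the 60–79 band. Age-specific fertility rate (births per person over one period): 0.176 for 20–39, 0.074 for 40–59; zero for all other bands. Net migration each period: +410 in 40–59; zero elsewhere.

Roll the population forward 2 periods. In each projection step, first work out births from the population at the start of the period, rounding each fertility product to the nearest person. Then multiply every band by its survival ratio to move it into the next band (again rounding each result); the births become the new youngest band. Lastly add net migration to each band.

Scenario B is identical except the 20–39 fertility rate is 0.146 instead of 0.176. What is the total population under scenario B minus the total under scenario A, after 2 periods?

Let group 1 be 0–19 through group 4 = 60–79.
[period 1]
Births: 3300 × 0.176 = 581 ; 3200 × 0.074 = 237 ⇒ total 818
Group 2: 4800 × 0.95 = 4560
Group 3: 3300 × 0.961 = 3171
Group 4: 3200 × 0.958 = 3066
Net migration: Group 3 + 410 → 3581
End of period: [818, 4560, 3581, 3066]
[period 2]
Births: 4560 × 0.176 = 803 ; 3581 × 0.074 = 265 ⇒ total 1068
Group 2: 818 × 0.95 = 777
Group 3: 4560 × 0.961 = 4382
Group 4: 3581 × 0.958 = 3431
Net migration: Group 3 + 410 → 4792
End of period: [1068, 777, 4792, 3431]
Scenario A total after 2 periods: 10068
Scenario B projection —
[period 1]
Births: 3300 × 0.146 = 482 ; 3200 × 0.074 = 237 ⇒ total 719
Group 2: 4800 × 0.95 = 4560
Group 3: 3300 × 0.961 = 3171
Group 4: 3200 × 0.958 = 3066
Net migration: Group 3 + 410 → 3581
End of period: [719, 4560, 3581, 3066]
[period 2]
Births: 4560 × 0.146 = 666 ; 3581 × 0.074 = 265 ⇒ total 931
Group 2: 719 × 0.95 = 683
Group 3: 4560 × 0.961 = 4382
Group 4: 3581 × 0.958 = 3431
Net migration: Group 3 + 410 → 4792
End of period: [931, 683, 4792, 3431]
Scenario B total after 2 periods: 9837
Difference B − A = 9837 − 10068 = -231

-231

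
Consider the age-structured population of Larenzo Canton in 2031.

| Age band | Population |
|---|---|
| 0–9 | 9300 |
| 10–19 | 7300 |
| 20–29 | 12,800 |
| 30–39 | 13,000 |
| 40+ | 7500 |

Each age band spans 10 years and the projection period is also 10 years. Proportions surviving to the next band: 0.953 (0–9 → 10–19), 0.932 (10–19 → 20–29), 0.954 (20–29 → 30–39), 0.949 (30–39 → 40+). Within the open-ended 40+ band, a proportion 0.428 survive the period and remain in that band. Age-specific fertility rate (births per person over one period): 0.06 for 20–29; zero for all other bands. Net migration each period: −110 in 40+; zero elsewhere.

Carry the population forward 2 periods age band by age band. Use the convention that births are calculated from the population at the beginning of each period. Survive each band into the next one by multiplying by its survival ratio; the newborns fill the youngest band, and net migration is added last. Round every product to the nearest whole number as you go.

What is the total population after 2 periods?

Let band 1 be 0–9 through band 5 = 40+.
— Period 1 —
Births: 12800 * 0.06 = 768
Band 2: 9300 * 0.953 = 8863
Band 3: 7300 * 0.932 = 6804
Band 4: 12800 * 0.954 = 12211
Band 5: 13000 * 0.949 + 7500 * 0.428 = 12337 + 3210 = 15547
Net migration: Band 5 − 110 → 15437
End of period: [768, 8863, 6804, 12211, 15437]
— Period 2 —
Births: 6804 * 0.06 = 408
Band 2: 768 * 0.953 = 732
Band 3: 8863 * 0.932 = 8260
Band 4: 6804 * 0.954 = 6491
Band 5: 12211 * 0.949 + 15437 * 0.428 = 11588 + 6607 = 18195
Net migration: Band 5 − 110 → 18085
End of period: [408, 732, 8260, 6491, 18085]
Total after period 2: 408 + 732 + 8260 + 6491 + 18085 = 33976

33976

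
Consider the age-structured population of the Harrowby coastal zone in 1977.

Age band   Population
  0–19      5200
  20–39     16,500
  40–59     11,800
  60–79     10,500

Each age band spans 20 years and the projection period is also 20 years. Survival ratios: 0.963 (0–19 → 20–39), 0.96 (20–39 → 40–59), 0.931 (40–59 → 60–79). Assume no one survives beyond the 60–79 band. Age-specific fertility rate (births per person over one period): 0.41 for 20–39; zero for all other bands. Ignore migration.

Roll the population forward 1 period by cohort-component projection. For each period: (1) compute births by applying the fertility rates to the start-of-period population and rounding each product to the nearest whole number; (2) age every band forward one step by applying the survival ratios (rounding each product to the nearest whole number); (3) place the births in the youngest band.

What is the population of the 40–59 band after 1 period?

After projecting period 1:
Births: 16500 × 0.41 = 6765
20–39: 5200 × 0.963 = 5008
40–59: 16500 × 0.96 = 15840
60–79: 11800 × 0.931 = 10986
→ [6765, 5008, 15840, 10986]

15840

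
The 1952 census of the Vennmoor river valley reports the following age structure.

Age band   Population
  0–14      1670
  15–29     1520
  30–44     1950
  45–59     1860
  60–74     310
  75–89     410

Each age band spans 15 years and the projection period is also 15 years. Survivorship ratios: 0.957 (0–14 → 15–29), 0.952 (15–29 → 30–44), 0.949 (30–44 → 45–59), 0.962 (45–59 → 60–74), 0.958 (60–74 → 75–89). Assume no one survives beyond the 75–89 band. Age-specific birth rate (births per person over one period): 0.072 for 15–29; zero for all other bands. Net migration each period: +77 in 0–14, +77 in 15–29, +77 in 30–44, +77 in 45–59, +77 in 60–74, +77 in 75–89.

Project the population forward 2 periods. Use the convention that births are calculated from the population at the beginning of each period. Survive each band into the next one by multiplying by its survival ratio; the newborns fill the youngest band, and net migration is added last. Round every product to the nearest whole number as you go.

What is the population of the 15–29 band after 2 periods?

Numbering the bands 1..6 from youngest to oldest:
Period 1.
Births: 1520 × 0.072 = 109
Band 2: 1670 × 0.957 = 1598
Band 3: 1520 × 0.952 = 1447
Band 4: 1950 × 0.949 = 1851
Band 5: 1860 × 0.962 = 1789
Band 6: 310 × 0.958 = 297
Net migration: Band 1 + 77 → 186; Band 2 + 77 → 1675; Band 3 + 77 → 1524; Band 4 + 77 → 1928; Band 5 + 77 → 1866; Band 6 + 77 → 374
Population now: 0–14=186, 15–29=1675, 30–44=1524, 45–59=1928, 60–74=1866, 75–89=374
Period 2.
Births: 1675 × 0.072 = 121
Band 2: 186 × 0.957 = 178
Band 3: 1675 × 0.952 = 1595
Band 4: 1524 × 0.949 = 1446
Band 5: 1928 × 0.962 = 1855
Band 6: 1866 × 0.958 = 1788
Net migration: Band 1 + 77 → 198; Band 2 + 77 → 255; Band 3 + 77 → 1672; Band 4 + 77 → 1523; Band 5 + 77 → 1932; Band 6 + 77 → 1865
Population now: 0–14=198, 15–29=255, 30–44=1672, 45–59=1523, 60–74=1932, 75–89=1865

255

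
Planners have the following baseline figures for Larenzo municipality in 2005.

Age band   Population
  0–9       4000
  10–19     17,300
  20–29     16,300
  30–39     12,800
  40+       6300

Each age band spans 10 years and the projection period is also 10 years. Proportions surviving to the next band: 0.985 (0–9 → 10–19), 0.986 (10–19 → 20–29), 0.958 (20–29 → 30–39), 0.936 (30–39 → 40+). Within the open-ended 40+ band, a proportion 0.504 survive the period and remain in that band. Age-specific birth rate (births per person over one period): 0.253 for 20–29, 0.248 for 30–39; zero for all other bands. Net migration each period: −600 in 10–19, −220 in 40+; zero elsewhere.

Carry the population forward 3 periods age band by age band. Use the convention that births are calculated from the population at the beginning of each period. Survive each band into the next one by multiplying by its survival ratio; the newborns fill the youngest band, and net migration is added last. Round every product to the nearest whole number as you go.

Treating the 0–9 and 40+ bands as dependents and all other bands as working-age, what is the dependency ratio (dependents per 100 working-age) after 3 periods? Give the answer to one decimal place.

181.2

After projecting period 1:
Births: 16300 * 0.253 = 4124 ; 12800 * 0.248 = 3174 ⇒ total 7298
10–19: 4000 * 0.985 = 3940
20–29: 17300 * 0.986 = 17058
30–39: 16300 * 0.958 = 15615
40+: 12800 * 0.936 + 6300 * 0.504 = 11981 + 3175 = 15156
Net migration: 10–19 − 600 → 3340; 40+ − 220 → 14936
Population now: 0–9=7298, 10–19=3340, 20–29=17058, 30–39=15615, 40+=14936
After projecting period 2:
Births: 17058 * 0.253 = 4316 ; 15615 * 0.248 = 3873 ⇒ total 8189
10–19: 7298 * 0.985 = 7189
20–29: 3340 * 0.986 = 3293
30–39: 17058 * 0.958 = 16342
40+: 15615 * 0.936 + 14936 * 0.504 = 14616 + 7528 = 22144
Net migration: 10–19 − 600 → 6589; 40+ − 220 → 21924
Population now: 0–9=8189, 10–19=6589, 20–29=3293, 30–39=16342, 40+=21924
After projecting period 3:
Births: 3293 * 0.253 = 833 ; 16342 * 0.248 = 4053 ⇒ total 4886
10–19: 8189 * 0.985 = 8066
20–29: 6589 * 0.986 = 6497
30–39: 3293 * 0.958 = 3155
40+: 16342 * 0.936 + 21924 * 0.504 = 15296 + 11050 = 26346
Net migration: 10–19 − 600 → 7466; 40+ − 220 → 26126
Population now: 0–9=4886, 10–19=7466, 20–29=6497, 30–39=3155, 40+=26126
Dependents (band 0–9 + band 40+) = 4886 + 26126 = 31012; working-age = 17118; ratio = 31012/17118 × 100 = 181.2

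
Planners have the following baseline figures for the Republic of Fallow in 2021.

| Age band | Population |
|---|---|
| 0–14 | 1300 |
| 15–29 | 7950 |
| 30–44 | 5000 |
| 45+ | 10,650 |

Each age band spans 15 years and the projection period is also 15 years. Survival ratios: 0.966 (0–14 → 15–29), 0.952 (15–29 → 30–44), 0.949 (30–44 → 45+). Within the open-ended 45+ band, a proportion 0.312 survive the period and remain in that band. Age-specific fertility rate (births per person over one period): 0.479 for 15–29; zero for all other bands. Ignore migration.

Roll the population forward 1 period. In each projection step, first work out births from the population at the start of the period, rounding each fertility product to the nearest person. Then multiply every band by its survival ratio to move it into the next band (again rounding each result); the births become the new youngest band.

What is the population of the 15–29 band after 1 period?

1256

Period 1.
Births: 7950 × 0.479 = 3808
15–29: 1300 × 0.966 = 1256
30–44: 7950 × 0.952 = 7568
45+: 5000 × 0.949 + 10650 × 0.312 = 4745 + 3323 = 8068
Giving 3808 / 1256 / 7568 / 8068.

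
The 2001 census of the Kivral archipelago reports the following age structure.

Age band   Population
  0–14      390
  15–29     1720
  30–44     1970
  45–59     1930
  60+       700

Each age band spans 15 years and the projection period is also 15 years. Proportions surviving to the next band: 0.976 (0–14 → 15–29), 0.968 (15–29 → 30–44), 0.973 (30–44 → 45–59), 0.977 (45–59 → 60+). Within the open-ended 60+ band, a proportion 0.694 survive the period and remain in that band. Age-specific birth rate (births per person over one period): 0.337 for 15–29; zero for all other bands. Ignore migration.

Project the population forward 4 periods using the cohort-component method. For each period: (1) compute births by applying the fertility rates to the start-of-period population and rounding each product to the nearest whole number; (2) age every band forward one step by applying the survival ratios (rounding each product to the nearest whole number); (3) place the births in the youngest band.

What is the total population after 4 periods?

4026

Period 1:
Births: 1720 * 0.337 = 580
15–29: 390 * 0.976 = 381
30–44: 1720 * 0.968 = 1665
45–59: 1970 * 0.973 = 1917
60+: 1930 * 0.977 + 700 * 0.694 = 1886 + 486 = 2372
Giving 580 / 381 / 1665 / 1917 / 2372.
Period 2:
Births: 381 * 0.337 = 128
15–29: 580 * 0.976 = 566
30–44: 381 * 0.968 = 369
45–59: 1665 * 0.973 = 1620
60+: 1917 * 0.977 + 2372 * 0.694 = 1873 + 1646 = 3519
Giving 128 / 566 / 369 / 1620 / 3519.
Period 3:
Births: 566 * 0.337 = 191
15–29: 128 * 0.976 = 125
30–44: 566 * 0.968 = 548
45–59: 369 * 0.973 = 359
60+: 1620 * 0.977 + 3519 * 0.694 = 1583 + 2442 = 4025
Giving 191 / 125 / 548 / 359 / 4025.
Period 4:
Births: 125 * 0.337 = 42
15–29: 191 * 0.976 = 186
30–44: 125 * 0.968 = 121
45–59: 548 * 0.973 = 533
60+: 359 * 0.977 + 4025 * 0.694 = 351 + 2793 = 3144
Giving 42 / 186 / 121 / 533 / 3144.
Total after period 4: 42 + 186 + 121 + 533 + 3144 = 4026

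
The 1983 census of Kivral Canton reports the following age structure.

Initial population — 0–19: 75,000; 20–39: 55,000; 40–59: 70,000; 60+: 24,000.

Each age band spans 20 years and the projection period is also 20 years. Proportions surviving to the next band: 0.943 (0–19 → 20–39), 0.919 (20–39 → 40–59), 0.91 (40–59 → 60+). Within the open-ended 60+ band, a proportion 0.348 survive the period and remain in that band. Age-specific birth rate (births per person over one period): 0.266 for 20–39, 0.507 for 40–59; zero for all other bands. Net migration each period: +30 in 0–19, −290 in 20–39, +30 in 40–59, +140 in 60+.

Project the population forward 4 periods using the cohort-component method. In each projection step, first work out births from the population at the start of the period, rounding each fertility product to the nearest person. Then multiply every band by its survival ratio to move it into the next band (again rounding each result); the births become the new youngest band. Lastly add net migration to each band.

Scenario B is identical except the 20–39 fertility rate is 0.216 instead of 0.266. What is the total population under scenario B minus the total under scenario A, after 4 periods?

-11971

(Bands numbered youngest = 1 to oldest = 4.)
After projecting period 1:
Births: 55000 × 0.266 = 14630, 70000 × 0.507 = 35490 ⇒ total 50120
Band 2: 75000 × 0.943 = 70725
Band 3: 55000 × 0.919 = 50545
Band 4: 70000 × 0.91 + 24000 × 0.348 = 63700 + 8352 = 72052
Net migration: Band 1 + 30 → 50150; Band 2 − 290 → 70435; Band 3 + 30 → 50575; Band 4 + 140 → 72192
End of period: [50150, 70435, 50575, 72192]
After projecting period 2:
Births: 70435 × 0.266 = 18736, 50575 × 0.507 = 25642 ⇒ total 44378
Band 2: 50150 × 0.943 = 47291
Band 3: 70435 × 0.919 = 64730
Band 4: 50575 × 0.91 + 72192 × 0.348 = 46023 + 25123 = 71146
Net migration: Band 1 + 30 → 44408; Band 2 − 290 → 47001; Band 3 + 30 → 64760; Band 4 + 140 → 71286
End of period: [44408, 47001, 64760, 71286]
After projecting period 3:
Births: 47001 × 0.266 = 12502, 64760 × 0.507 = 32833 ⇒ total 45335
Band 2: 44408 × 0.943 = 41877
Band 3: 47001 × 0.919 = 43194
Band 4: 64760 × 0.91 + 71286 × 0.348 = 58932 + 24808 = 83740
Net migration: Band 1 + 30 → 45365; Band 2 − 290 → 41587; Band 3 + 30 → 43224; Band 4 + 140 → 83880
End of period: [45365, 41587, 43224, 83880]
After projecting period 4:
Births: 41587 × 0.266 = 11062, 43224 × 0.507 = 21915 ⇒ total 32977
Band 2: 45365 × 0.943 = 42779
Band 3: 41587 × 0.919 = 38218
Band 4: 43224 × 0.91 + 83880 × 0.348 = 39334 + 29190 = 68524
Net migration: Band 1 + 30 → 33007; Band 2 − 290 → 42489; Band 3 + 30 → 38248; Band 4 + 140 → 68664
End of period: [33007, 42489, 38248, 68664]
Scenario A total after 4 periods: 182408
Scenario B projection —
After projecting period 1:
Births: 55000 × 0.216 = 11880, 70000 × 0.507 = 35490 ⇒ total 47370
Band 2: 75000 × 0.943 = 70725
Band 3: 55000 × 0.919 = 50545
Band 4: 70000 × 0.91 + 24000 × 0.348 = 63700 + 8352 = 72052
Net migration: Band 1 + 30 → 47400; Band 2 − 290 → 70435; Band 3 + 30 → 50575; Band 4 + 140 → 72192
End of period: [47400, 70435, 50575, 72192]
After projecting period 2:
Births: 70435 × 0.216 = 15214, 50575 × 0.507 = 25642 ⇒ total 40856
Band 2: 47400 × 0.943 = 44698
Band 3: 70435 × 0.919 = 64730
Band 4: 50575 × 0.91 + 72192 × 0.348 = 46023 + 25123 = 71146
Net migration: Band 1 + 30 → 40886; Band 2 − 290 → 44408; Band 3 + 30 → 64760; Band 4 + 140 → 71286
End of period: [40886, 44408, 64760, 71286]
After projecting period 3:
Births: 44408 × 0.216 = 9592, 64760 × 0.507 = 32833 ⇒ total 42425
Band 2: 40886 × 0.943 = 38555
Band 3: 44408 × 0.919 = 40811
Band 4: 64760 × 0.91 + 71286 × 0.348 = 58932 + 24808 = 83740
Net migration: Band 1 + 30 → 42455; Band 2 − 290 → 38265; Band 3 + 30 → 40841; Band 4 + 140 → 83880
End of period: [42455, 38265, 40841, 83880]
After projecting period 4:
Births: 38265 × 0.216 = 8265, 40841 × 0.507 = 20706 ⇒ total 28971
Band 2: 42455 × 0.943 = 40035
Band 3: 38265 × 0.919 = 35166
Band 4: 40841 × 0.91 + 83880 × 0.348 = 37165 + 29190 = 66355
Net migration: Band 1 + 30 → 29001; Band 2 − 290 → 39745; Band 3 + 30 → 35196; Band 4 + 140 → 66495
End of period: [29001, 39745, 35196, 66495]
Scenario B total after 4 periods: 170437
Difference B − A = 170437 − 182408 = -11971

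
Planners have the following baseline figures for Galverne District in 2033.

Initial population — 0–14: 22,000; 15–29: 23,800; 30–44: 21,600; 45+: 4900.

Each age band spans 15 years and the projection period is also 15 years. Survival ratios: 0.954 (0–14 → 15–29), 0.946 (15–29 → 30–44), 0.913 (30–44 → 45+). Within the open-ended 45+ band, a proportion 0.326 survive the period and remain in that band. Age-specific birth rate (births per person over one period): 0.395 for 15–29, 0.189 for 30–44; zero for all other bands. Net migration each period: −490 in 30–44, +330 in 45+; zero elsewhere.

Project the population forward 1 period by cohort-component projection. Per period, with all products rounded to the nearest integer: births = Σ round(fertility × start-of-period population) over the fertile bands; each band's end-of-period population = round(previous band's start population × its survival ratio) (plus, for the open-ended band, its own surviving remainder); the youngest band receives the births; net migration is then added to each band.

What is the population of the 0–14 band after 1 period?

Let group 1 be 0–14 through group 4 = 45+.
— Period 1 —
Births: 23800 × 0.395 = 9401  |  21600 × 0.189 = 4082 ⇒ total 13483
Group 2: 22000 × 0.954 = 20988
Group 3: 23800 × 0.946 = 22515
Group 4: 21600 × 0.913 + 4900 × 0.326 = 19721 + 1597 = 21318
Net migration: Group 3 − 490 → 22025; Group 4 + 330 → 21648
Population now: 0–14=13483, 15–29=20988, 30–44=22025, 45+=21648

13483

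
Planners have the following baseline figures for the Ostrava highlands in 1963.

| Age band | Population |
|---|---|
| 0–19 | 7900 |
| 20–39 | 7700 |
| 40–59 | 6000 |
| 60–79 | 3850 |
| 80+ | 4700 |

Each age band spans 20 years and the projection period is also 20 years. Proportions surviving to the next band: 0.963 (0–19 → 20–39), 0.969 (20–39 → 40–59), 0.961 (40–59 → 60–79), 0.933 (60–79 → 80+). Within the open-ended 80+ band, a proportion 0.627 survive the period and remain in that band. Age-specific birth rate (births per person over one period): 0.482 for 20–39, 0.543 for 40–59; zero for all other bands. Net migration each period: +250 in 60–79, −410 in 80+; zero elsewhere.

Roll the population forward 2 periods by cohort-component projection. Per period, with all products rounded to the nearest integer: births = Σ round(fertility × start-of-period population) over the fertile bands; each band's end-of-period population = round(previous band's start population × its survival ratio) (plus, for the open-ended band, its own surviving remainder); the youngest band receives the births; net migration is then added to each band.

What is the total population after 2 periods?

38267

After projecting period 1:
Births: 7700 × 0.482 = 3711  |  6000 × 0.543 = 3258 → total 6969
20–39: 7900 × 0.963 = 7608
40–59: 7700 × 0.969 = 7461
60–79: 6000 × 0.961 = 5766
80+: 3850 × 0.933 + 4700 × 0.627 = 3592 + 2947 = 6539
Net migration: 60–79 + 250 → 6016; 80+ − 410 → 6129
Population now: 0–19=6969, 20–39=7608, 40–59=7461, 60–79=6016, 80+=6129
After projecting period 2:
Births: 7608 × 0.482 = 3667  |  7461 × 0.543 = 4051 → total 7718
20–39: 6969 × 0.963 = 6711
40–59: 7608 × 0.969 = 7372
60–79: 7461 × 0.961 = 7170
80+: 6016 × 0.933 + 6129 × 0.627 = 5613 + 3843 = 9456
Net migration: 60–79 + 250 → 7420; 80+ − 410 → 9046
Population now: 0–19=7718, 20–39=6711, 40–59=7372, 60–79=7420, 80+=9046
Total after period 2: 7718 + 6711 + 7372 + 7420 + 9046 = 38267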